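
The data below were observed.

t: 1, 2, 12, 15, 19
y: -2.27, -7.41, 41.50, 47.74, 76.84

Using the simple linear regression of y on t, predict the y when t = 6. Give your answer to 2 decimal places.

14.51

n = 5, Σx = 49, Σy = 156.4, Σxy = 2656.97, Σx² = 735
Sxx = Σx² − (Σx)²/n = 735 − 480.2 = 254.8
Sxy = Σxy − (Σx)(Σy)/n = 2656.97 − 1532.72 = 1124.25
b = Sxy/Sxx = 1124.25/254.8 = 4.412284
a = ȳ − b·x̄ = 31.28 − 4.412284·9.8 = -11.960385
ŷ(6) = a + b·6 = -11.960385 + 4.412284·6 = 14.513320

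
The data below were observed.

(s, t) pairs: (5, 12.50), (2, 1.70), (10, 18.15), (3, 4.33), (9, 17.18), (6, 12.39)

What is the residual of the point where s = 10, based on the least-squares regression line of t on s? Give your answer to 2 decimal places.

-1.33

n = 6, Σx = 35, Σy = 66.25, Σxy = 489.35, Σx² = 255
Sxx = Σx² − (Σx)²/n = 255 − 204.166667 = 50.833333
Sxy = Σxy − (Σx)(Σy)/n = 489.35 − 386.458333 = 102.891667
b = Sxy/Sxx = 102.891667/50.833333 = 2.024098
a = ȳ − b·x̄ = 11.041667 − 2.024098·5.833333 = -0.765574
ŷ(10) = -0.765574 + 2.024098·10 = 19.475410
residual = y − ŷ = 18.15 − 19.475410 = -1.325410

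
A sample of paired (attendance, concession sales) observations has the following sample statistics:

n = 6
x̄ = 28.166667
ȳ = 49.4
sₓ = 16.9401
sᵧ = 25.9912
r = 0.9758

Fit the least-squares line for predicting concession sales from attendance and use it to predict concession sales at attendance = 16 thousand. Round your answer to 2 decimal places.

b = r · sᵧ/sₓ = 0.9758 · 25.9912/16.9401 = 1.497170
a = ȳ − b·x̄ = 49.4 − 1.497170·28.166667 = 7.229705
ŷ(16) = a + b·16 = 7.229705 + 1.497170·16 = 31.184429

31.18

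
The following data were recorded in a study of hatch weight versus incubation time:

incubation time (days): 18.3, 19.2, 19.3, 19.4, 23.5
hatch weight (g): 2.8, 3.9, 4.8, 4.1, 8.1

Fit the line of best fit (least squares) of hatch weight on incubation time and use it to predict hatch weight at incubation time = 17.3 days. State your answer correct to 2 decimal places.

n = 5, Σx = 99.7, Σy = 23.7, Σxy = 488.65, Σx² = 2004.63
Sxx = Σx² − (Σx)²/n = 2004.63 − 1988.018 = 16.612
Sxy = Σxy − (Σx)(Σy)/n = 488.65 − 472.578 = 16.072
b = Sxy/Sxx = 16.072/16.612 = 0.967493
a = ȳ − b·x̄ = 4.74 − 0.967493·19.94 = -14.551818
ŷ(17.3) = a + b·17.3 = -14.551818 + 0.967493·17.3 = 2.185817

2.19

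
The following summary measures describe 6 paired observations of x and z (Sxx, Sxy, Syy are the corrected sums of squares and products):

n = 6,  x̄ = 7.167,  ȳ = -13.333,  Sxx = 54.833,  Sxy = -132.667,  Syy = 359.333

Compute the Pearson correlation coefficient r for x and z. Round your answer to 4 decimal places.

r = Sxy/√(Sxx·Syy) = -132.667/√(19703.306389) = -132.667/140.368467 = -0.945134

-0.9451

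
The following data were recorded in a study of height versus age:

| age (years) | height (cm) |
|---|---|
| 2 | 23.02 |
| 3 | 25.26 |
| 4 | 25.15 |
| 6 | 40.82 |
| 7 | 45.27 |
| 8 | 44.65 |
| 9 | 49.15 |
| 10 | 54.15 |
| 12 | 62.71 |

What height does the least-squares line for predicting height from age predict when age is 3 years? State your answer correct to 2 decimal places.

n = 9, Σx = 61, Σy = 370.18, Σxy = 2877.8, Σx² = 503
Sxx = Σx² − (Σx)²/n = 503 − 413.444444 = 89.555556
Sxy = Σxy − (Σx)(Σy)/n = 2877.8 − 2508.997778 = 368.802222
b = Sxy/Sxx = 368.802222/89.555556 = 4.118139
a = ȳ − b·x̄ = 41.131111 − 4.118139·6.777778 = 13.219280
ŷ(3) = a + b·3 = 13.219280 + 4.118139·3 = 25.573697

25.57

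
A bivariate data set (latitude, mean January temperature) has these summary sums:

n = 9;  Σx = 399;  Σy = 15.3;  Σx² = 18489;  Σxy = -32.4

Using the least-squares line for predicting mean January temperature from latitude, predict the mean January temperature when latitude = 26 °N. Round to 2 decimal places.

17.99

Sxx = Σx² − (Σx)²/n = 18489 − 17689 = 800
Sxy = Σxy − (Σx)(Σy)/n = -32.4 − 678.3 = -710.7
b = Sxy/Sxx = -710.7/800 = -0.888375
a = ȳ − b·x̄ = 1.7 − (-0.888375)·44.333333 = 41.084625
ŷ(26) = a + b·26 = 41.084625 + (-0.888375)·26 = 17.986875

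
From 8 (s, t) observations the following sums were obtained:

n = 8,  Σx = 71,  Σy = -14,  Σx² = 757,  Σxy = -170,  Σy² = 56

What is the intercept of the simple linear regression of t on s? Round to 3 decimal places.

Sxx = Σx² − (Σx)²/n = 757 − 630.125 = 126.875
Sxy = Σxy − (Σx)(Σy)/n = -170 − (-124.25) = -45.75
b = Sxy/Sxx = -45.75/126.875 = -0.360591
a = ȳ − b·x̄ = -1.75 − (-0.360591)·8.875 = 1.450246

1.450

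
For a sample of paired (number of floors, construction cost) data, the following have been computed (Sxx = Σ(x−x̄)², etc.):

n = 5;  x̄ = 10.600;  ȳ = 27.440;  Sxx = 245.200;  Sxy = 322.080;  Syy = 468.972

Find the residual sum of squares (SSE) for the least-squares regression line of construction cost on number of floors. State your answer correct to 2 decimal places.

b = Sxy/Sxx = 322.08/245.2 = 1.313540
SSE = Syy − b·Sxy = 468.972 − 1.313540·322.08 = 45.907047

45.91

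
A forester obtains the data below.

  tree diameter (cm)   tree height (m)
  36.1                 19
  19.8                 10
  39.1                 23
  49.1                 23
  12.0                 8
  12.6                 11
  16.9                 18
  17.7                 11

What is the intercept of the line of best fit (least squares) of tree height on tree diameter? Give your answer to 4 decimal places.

n = 8, Σx = 203.3, Σy = 123, Σxy = 3646, Σx² = 6536.53
Sxx = Σx² − (Σx)²/n = 6536.53 − 5166.36125 = 1370.16875
Sxy = Σxy − (Σx)(Σy)/n = 3646 − 3125.7375 = 520.2625
b = Sxy/Sxx = 520.2625/1370.16875 = 0.379707
a = ȳ − b·x̄ = 15.375 − 0.379707·25.4125 = 5.725699

5.7257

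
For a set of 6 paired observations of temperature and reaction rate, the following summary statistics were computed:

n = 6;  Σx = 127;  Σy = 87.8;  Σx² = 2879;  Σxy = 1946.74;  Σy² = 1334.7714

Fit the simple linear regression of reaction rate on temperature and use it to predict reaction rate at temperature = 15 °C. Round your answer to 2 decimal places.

Sxx = Σx² − (Σx)²/n = 2879 − 2688.166667 = 190.833333
Sxy = Σxy − (Σx)(Σy)/n = 1946.74 − 1858.433333 = 88.306667
b = Sxy/Sxx = 88.306667/190.833333 = 0.462742
a = ȳ − b·x̄ = 14.633333 − 0.462742·21.166667 = 4.838620
ŷ(15) = a + b·15 = 4.838620 + 0.462742·15 = 11.779755

11.78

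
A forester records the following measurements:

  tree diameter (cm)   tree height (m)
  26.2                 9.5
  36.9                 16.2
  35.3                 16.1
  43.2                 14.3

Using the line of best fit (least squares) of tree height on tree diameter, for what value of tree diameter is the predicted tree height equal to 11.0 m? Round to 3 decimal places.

25.857

n = 4, Σx = 141.6, Σy = 56.1, Σxy = 2032.77, Σx² = 5160.38
Sxx = Σx² − (Σx)²/n = 5160.38 − 5012.64 = 147.74
Sxy = Σxy − (Σx)(Σy)/n = 2032.77 − 1985.94 = 46.83
b = Sxy/Sxx = 46.83/147.74 = 0.316976
a = ȳ − b·x̄ = 14.025 − 0.316976·35.4 = 2.804058
Set a + b·x = 11.0: x = (11.0 − 2.804058) / 0.316976 = 25.856684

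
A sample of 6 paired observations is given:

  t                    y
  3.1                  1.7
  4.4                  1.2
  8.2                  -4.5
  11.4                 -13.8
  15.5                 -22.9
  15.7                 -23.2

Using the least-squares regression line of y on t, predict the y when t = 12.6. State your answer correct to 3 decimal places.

n = 6, Σx = 58.3, Σy = -61.5, Σxy = -902.86, Σx² = 712.91
Sxx = Σx² − (Σx)²/n = 712.91 − 566.481667 = 146.428333
Sxy = Σxy − (Σx)(Σy)/n = -902.86 − (-597.575) = -305.285
b = Sxy/Sxx = -305.285/146.428333 = -2.084877
a = ȳ − b·x̄ = -10.25 − (-2.084877)·9.716667 = 10.008051
ŷ(12.6) = a + b·12.6 = 10.008051 + (-2.084877)·12.6 = -16.261394

-16.261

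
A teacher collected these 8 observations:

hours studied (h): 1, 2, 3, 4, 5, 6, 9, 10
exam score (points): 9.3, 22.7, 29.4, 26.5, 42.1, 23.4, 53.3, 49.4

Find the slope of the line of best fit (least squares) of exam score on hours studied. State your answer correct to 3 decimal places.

4.069

n = 8, Σx = 40, Σy = 256.1, Σxy = 1573.5, Σx² = 272
Sxx = Σx² − (Σx)²/n = 272 − 200 = 72
Sxy = Σxy − (Σx)(Σy)/n = 1573.5 − 1280.5 = 293
b = Sxy/Sxx = 293/72 = 4.069444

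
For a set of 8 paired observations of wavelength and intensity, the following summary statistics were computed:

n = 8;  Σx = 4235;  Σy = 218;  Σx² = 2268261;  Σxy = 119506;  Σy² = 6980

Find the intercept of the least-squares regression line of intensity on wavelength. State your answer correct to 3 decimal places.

Sxx = Σx² − (Σx)²/n = 2268261 − 2241903.125 = 26357.875
Sxy = Σxy − (Σx)(Σy)/n = 119506 − 115403.75 = 4102.25
b = Sxy/Sxx = 4102.25/26357.875 = 0.155637
a = ȳ − b·x̄ = 27.25 − 0.155637·529.375 = -55.140124

-55.140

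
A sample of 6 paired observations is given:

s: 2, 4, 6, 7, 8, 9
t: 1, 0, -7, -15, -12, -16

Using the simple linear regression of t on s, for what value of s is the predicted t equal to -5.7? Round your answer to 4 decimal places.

n = 6, Σx = 36, Σy = -49, Σxy = -385, Σx² = 250
Sxx = Σx² − (Σx)²/n = 250 − 216 = 34
Sxy = Σxy − (Σx)(Σy)/n = -385 − (-294) = -91
b = Sxy/Sxx = -91/34 = -2.676471
a = ȳ − b·x̄ = -8.166667 − (-2.676471)·6 = 7.892157
Set a + b·x = -5.7: x = (-5.7 − 7.892157) / (-2.676471) = 5.078388

5.0784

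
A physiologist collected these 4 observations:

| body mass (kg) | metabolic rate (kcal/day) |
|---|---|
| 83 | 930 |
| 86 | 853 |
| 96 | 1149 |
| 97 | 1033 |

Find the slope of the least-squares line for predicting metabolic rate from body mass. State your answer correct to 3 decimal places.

14.903

n = 4, Σx = 362, Σy = 3965, Σxy = 361053, Σx² = 32910
Sxx = Σx² − (Σx)²/n = 32910 − 32761 = 149
Sxy = Σxy − (Σx)(Σy)/n = 361053 − 358832.5 = 2220.5
b = Sxy/Sxx = 2220.5/149 = 14.902685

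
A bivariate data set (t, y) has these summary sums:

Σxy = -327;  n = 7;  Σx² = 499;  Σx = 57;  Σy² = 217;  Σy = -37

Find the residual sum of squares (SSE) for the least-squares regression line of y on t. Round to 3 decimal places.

2.459

Sxx = Σx² − (Σx)²/n = 499 − 464.142857 = 34.857143
Sxy = Σxy − (Σx)(Σy)/n = -327 − (-301.285714) = -25.714286
Syy = Σy² − (Σy)²/n = 217 − 195.571429 = 21.428571
b = Sxy/Sxx = -25.714286/34.857143 = -0.737705
SSE = Syy − b·Sxy = 21.428571 − (-0.737705)·(-25.714286) = 2.459016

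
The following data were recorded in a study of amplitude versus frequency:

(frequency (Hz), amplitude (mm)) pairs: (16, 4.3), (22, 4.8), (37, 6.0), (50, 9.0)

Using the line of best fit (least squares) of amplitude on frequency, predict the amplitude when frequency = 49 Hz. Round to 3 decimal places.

8.381

n = 4, Σx = 125, Σy = 24.1, Σxy = 846.4, Σx² = 4609
Sxx = Σx² − (Σx)²/n = 4609 − 3906.25 = 702.75
Sxy = Σxy − (Σx)(Σy)/n = 846.4 − 753.125 = 93.275
b = Sxy/Sxx = 93.275/702.75 = 0.132729
a = ȳ − b·x̄ = 6.025 − 0.132729·31.25 = 1.877232
ŷ(49) = a + b·49 = 1.877232 + 0.132729·49 = 8.380932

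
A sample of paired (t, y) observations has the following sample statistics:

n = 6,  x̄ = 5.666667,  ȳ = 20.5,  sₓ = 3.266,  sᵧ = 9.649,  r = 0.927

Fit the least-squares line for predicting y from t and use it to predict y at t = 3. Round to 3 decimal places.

b = r · sᵧ/sₓ = 0.927 · 9.649/3.266 = 2.738709
a = ȳ − b·x̄ = 20.5 − 2.738709·5.666667 = 4.980649
ŷ(3) = a + b·3 = 4.980649 + 2.738709·3 = 13.196776

13.197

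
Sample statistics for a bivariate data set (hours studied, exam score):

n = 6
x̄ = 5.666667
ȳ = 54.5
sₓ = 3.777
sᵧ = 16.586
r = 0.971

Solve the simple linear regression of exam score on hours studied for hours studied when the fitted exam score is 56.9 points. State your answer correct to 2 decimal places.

b = r · sᵧ/sₓ = 0.971 · 16.586/3.777 = 4.263968
a = ȳ − b·x̄ = 54.5 − 4.263968·5.666667 = 30.337515
Set a + b·x = 56.9: x = (56.9 − 30.337515) / 4.263968 = 6.229523

6.23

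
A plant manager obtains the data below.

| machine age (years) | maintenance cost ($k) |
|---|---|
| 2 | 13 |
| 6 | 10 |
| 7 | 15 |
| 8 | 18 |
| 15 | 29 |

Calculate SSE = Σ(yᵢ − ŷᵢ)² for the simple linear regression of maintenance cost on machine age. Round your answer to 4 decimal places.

n = 5, Σx = 38, Σy = 85, Σxy = 770, Σx² = 378, Σy² = 1659
Sxx = Σx² − (Σx)²/n = 378 − 288.8 = 89.2
Sxy = Σxy − (Σx)(Σy)/n = 770 − 646 = 124
Syy = Σy² − (Σy)²/n = 1659 − 1445 = 214
b = Sxy/Sxx = 124/89.2 = 1.390135
SSE = Syy − b·Sxy = 214 − 1.390135·124 = 41.623318

41.6233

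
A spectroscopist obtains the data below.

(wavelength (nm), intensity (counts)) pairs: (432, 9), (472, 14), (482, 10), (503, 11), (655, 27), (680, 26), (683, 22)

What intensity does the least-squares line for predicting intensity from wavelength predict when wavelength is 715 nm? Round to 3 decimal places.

n = 7, Σx = 3907, Σy = 119, Σxy = 71240, Σx² = 2252655
Sxx = Σx² − (Σx)²/n = 2252655 − 2180664.142857 = 71990.857143
Sxy = Σxy − (Σx)(Σy)/n = 71240 − 66419 = 4821
b = Sxy/Sxx = 4821/71990.857143 = 0.066967
a = ȳ − b·x̄ = 17 − 0.066967·558.142857 = -20.377062
ŷ(715) = a + b·715 = -20.377062 + 0.066967·715 = 27.504227

27.504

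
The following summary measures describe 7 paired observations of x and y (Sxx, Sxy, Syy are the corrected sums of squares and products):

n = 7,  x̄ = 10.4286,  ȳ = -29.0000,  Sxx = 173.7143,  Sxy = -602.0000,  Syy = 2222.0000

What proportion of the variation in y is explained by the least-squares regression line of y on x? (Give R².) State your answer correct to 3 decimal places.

0.939

R² = Sxy²/(Sxx·Syy) = (-602)²/(173.7143·2222) = 0.938887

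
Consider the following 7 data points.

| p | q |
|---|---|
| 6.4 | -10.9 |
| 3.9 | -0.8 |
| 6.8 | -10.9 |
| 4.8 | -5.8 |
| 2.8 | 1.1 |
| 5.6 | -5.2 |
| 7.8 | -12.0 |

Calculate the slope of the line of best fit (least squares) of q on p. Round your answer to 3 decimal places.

-2.885

n = 7, Σx = 38.1, Σy = -44.5, Σxy = -294.48, Σx² = 225.49
Sxx = Σx² − (Σx)²/n = 225.49 − 207.372857 = 18.117143
Sxy = Σxy − (Σx)(Σy)/n = -294.48 − (-242.207143) = -52.272857
b = Sxy/Sxx = -52.272857/18.117143 = -2.885270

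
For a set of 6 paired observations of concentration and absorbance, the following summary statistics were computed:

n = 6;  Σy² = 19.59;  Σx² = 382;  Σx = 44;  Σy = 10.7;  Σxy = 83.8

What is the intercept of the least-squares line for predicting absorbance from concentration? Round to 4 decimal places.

Sxx = Σx² − (Σx)²/n = 382 − 322.666667 = 59.333333
Sxy = Σxy − (Σx)(Σy)/n = 83.8 − 78.466667 = 5.333333
b = Sxy/Sxx = 5.333333/59.333333 = 0.089888
a = ȳ − b·x̄ = 1.783333 − 0.089888·7.333333 = 1.124157

1.1242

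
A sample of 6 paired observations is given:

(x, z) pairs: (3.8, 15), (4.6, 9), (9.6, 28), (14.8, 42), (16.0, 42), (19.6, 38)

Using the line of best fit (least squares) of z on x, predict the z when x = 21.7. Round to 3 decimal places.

49.978

n = 6, Σx = 68.4, Σy = 174, Σxy = 2405.6, Σx² = 986.96
Sxx = Σx² − (Σx)²/n = 986.96 − 779.76 = 207.2
Sxy = Σxy − (Σx)(Σy)/n = 2405.6 − 1983.6 = 422
b = Sxy/Sxx = 422/207.2 = 2.036680
a = ȳ − b·x̄ = 29 − 2.036680·11.4 = 5.781853
ŷ(21.7) = a + b·21.7 = 5.781853 + 2.036680·21.7 = 49.977799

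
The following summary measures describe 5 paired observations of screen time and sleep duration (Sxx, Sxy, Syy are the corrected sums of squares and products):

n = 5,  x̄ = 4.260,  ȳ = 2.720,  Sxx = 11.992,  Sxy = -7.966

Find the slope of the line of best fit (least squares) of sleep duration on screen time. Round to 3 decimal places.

-0.664

b = Sxy/Sxx = -7.966/11.992 = -0.664276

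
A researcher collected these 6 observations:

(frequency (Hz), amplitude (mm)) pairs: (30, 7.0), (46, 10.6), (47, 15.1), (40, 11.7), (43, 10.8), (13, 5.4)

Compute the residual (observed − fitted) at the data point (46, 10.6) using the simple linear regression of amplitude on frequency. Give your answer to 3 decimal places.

-1.714

n = 6, Σx = 219, Σy = 60.6, Σxy = 2409.9, Σx² = 8843
Sxx = Σx² − (Σx)²/n = 8843 − 7993.5 = 849.5
Sxy = Σxy − (Σx)(Σy)/n = 2409.9 − 2211.9 = 198
b = Sxy/Sxx = 198/849.5 = 0.233078
a = ȳ − b·x̄ = 10.1 − 0.233078·36.5 = 1.592643
ŷ(46) = 1.592643 + 0.233078·46 = 12.314244
residual = y − ŷ = 10.6 − 12.314244 = -1.714244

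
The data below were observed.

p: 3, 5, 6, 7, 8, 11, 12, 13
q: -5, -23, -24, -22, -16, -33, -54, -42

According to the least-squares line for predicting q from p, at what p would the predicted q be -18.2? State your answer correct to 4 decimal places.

n = 8, Σx = 65, Σy = -219, Σxy = -2113, Σx² = 617
Sxx = Σx² − (Σx)²/n = 617 − 528.125 = 88.875
Sxy = Σxy − (Σx)(Σy)/n = -2113 − (-1779.375) = -333.625
b = Sxy/Sxx = -333.625/88.875 = -3.753868
a = ȳ − b·x̄ = -27.375 − (-3.753868)·8.125 = 3.125176
Set a + b·x = -18.2: x = (-18.2 − 3.125176) / (-3.753868) = 5.680854

5.6809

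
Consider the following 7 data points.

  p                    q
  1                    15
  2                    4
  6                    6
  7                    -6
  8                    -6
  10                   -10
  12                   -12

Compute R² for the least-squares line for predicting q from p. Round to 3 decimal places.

n = 7, Σx = 46, Σy = -9, Σxy = -275, Σx² = 398, Σy² = 593
Sxx = Σx² − (Σx)²/n = 398 − 302.285714 = 95.714286
Sxy = Σxy − (Σx)(Σy)/n = -275 − (-59.142857) = -215.857143
Syy = Σy² − (Σy)²/n = 593 − 11.571429 = 581.428571
R² = Sxy²/(Sxx·Syy) = (-215.857143)²/(95.714286·581.428571) = 0.837259

0.837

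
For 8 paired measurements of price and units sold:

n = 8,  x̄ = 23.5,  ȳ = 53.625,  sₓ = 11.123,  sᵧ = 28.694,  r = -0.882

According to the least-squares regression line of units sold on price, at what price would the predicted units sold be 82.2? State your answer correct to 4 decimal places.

b = r · sᵧ/sₓ = -0.882 · 28.694/11.123 = -2.275295
a = ȳ − b·x̄ = 53.625 − (-2.275295)·23.5 = 107.094436
Set a + b·x = 82.2: x = (82.2 − 107.094436) / (-2.275295) = 10.941190

10.9412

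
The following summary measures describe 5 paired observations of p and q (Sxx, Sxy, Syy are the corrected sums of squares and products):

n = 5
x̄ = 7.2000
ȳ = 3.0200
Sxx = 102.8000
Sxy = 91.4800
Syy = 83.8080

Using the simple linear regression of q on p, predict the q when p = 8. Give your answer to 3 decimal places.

b = Sxy/Sxx = 91.48/102.8 = 0.889883
a = ȳ − b·x̄ = 3.02 − 0.889883·7.2 = -3.387160
ŷ(8) = a + b·8 = -3.387160 + 0.889883·8 = 3.731907

3.732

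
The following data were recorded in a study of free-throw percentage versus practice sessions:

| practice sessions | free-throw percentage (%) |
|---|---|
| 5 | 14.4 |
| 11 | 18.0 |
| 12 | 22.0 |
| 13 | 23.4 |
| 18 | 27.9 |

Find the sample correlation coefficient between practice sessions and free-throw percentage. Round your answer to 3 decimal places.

0.967

n = 5, Σx = 59, Σy = 105.7, Σxy = 1340.4, Σx² = 783, Σy² = 2341.33
Sxx = Σx² − (Σx)²/n = 783 − 696.2 = 86.8
Sxy = Σxy − (Σx)(Σy)/n = 1340.4 − 1247.26 = 93.14
Syy = Σy² − (Σy)²/n = 2341.33 − 2234.498 = 106.832
r = Sxy/√(Sxx·Syy) = 93.14/√(9273.0176) = 93.14/96.296509 = 0.967221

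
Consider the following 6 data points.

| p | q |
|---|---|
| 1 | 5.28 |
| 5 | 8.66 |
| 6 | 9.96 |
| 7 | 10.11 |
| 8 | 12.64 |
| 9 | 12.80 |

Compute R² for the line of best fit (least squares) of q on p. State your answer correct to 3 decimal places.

n = 6, Σx = 36, Σy = 59.45, Σxy = 395.43, Σx² = 256, Σy² = 627.8973
Sxx = Σx² − (Σx)²/n = 256 − 216 = 40
Sxy = Σxy − (Σx)(Σy)/n = 395.43 − 356.7 = 38.73
Syy = Σy² − (Σy)²/n = 627.8973 − 589.050417 = 38.846883
R² = Sxy²/(Sxx·Syy) = (38.73)²/(40·38.846883) = 0.965337

0.965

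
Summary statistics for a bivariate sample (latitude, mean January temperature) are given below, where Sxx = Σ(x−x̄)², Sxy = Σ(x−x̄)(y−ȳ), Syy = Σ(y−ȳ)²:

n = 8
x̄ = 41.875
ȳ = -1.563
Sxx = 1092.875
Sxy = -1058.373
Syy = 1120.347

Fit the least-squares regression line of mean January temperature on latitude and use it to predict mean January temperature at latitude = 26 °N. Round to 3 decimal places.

b = Sxy/Sxx = -1058.373/1092.875 = -0.968430
a = ȳ − b·x̄ = -1.563 − (-0.968430)·41.875 = 38.990009
ŷ(26) = a + b·26 = 38.990009 + (-0.968430)·26 = 13.810827

13.811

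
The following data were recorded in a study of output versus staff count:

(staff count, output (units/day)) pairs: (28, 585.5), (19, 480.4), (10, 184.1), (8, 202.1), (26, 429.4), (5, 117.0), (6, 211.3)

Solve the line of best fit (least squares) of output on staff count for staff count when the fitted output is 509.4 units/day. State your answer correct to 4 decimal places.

n = 7, Σx = 102, Σy = 2209.8, Σxy = 41996.6, Σx² = 2046
Sxx = Σx² − (Σx)²/n = 2046 − 1486.285714 = 559.714286
Sxy = Σxy − (Σx)(Σy)/n = 41996.6 − 32199.942857 = 9796.657143
b = Sxy/Sxx = 9796.657143/559.714286 = 17.502961
a = ȳ − b·x̄ = 315.685714 − 17.502961·14.571429 = 60.642573
Set a + b·x = 509.4: x = (509.4 − 60.642573) / 17.502961 = 25.638944

25.6389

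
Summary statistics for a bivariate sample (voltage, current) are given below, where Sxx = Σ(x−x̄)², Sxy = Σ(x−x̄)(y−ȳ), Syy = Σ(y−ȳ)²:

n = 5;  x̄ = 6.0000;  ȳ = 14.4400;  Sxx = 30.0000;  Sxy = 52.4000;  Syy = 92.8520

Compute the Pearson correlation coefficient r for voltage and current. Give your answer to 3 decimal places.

r = Sxy/√(Sxx·Syy) = 52.4/√(2785.56) = 52.4/52.778405 = 0.992830

0.993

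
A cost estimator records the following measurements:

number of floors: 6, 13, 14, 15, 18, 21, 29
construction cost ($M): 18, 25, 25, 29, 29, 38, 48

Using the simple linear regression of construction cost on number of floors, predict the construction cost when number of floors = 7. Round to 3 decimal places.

17.403

n = 7, Σx = 116, Σy = 212, Σxy = 3930, Σx² = 2232
Sxx = Σx² − (Σx)²/n = 2232 − 1922.285714 = 309.714286
Sxy = Σxy − (Σx)(Σy)/n = 3930 − 3513.142857 = 416.857143
b = Sxy/Sxx = 416.857143/309.714286 = 1.345941
a = ȳ − b·x̄ = 30.285714 − 1.345941·16.571429 = 7.981550
ŷ(7) = a + b·7 = 7.981550 + 1.345941·7 = 17.403137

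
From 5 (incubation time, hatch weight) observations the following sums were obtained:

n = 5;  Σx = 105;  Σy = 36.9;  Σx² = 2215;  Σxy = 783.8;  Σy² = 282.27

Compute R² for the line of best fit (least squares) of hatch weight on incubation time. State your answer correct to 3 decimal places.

0.796

Sxx = Σx² − (Σx)²/n = 2215 − 2205 = 10
Sxy = Σxy − (Σx)(Σy)/n = 783.8 − 774.9 = 8.9
Syy = Σy² − (Σy)²/n = 282.27 − 272.322 = 9.948
R² = Sxy²/(Sxx·Syy) = (8.9)²/(10·9.948) = 0.796240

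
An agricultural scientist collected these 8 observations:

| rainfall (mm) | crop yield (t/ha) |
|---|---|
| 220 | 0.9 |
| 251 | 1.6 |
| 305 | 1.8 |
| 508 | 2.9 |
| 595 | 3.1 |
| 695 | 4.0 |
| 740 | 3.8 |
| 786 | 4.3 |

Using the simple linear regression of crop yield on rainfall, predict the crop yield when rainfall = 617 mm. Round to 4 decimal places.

3.3626

n = 8, Σx = 4100, Σy = 22.4, Σxy = 13438.1, Σx² = 2464936
Sxx = Σx² − (Σx)²/n = 2464936 − 2101250 = 363686
Sxy = Σxy − (Σx)(Σy)/n = 13438.1 − 11480 = 1958.1
b = Sxy/Sxx = 1958.1/363686 = 0.005384
a = ȳ − b·x̄ = 2.8 − 0.005384·512.5 = 0.040679
ŷ(617) = a + b·617 = 0.040679 + 0.005384·617 = 3.362632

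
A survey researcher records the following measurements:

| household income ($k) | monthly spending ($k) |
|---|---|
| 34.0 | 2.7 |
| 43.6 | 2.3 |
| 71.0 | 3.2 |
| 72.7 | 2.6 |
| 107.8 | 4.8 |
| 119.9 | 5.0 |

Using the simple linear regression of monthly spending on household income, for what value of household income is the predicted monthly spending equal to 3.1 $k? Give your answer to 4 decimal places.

64.3438

n = 6, Σx = 449, Σy = 20.6, Σxy = 1725.24, Σx² = 39380.1
Sxx = Σx² − (Σx)²/n = 39380.1 − 33600.166667 = 5779.933333
Sxy = Σxy − (Σx)(Σy)/n = 1725.24 − 1541.566667 = 183.673333
b = Sxy/Sxx = 183.673333/5779.933333 = 0.031778
a = ȳ − b·x̄ = 3.433333 − 0.031778·74.833333 = 1.055298
Set a + b·x = 3.1: x = (3.1 − 1.055298) / 0.031778 = 64.343817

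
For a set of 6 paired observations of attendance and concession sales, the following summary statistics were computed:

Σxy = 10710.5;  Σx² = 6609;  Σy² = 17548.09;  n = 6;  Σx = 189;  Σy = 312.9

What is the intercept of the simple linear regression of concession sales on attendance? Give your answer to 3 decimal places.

11.104

Sxx = Σx² − (Σx)²/n = 6609 − 5953.5 = 655.5
Sxy = Σxy − (Σx)(Σy)/n = 10710.5 − 9856.35 = 854.15
b = Sxy/Sxx = 854.15/655.5 = 1.303051
a = ȳ − b·x̄ = 52.15 − 1.303051·31.5 = 11.103890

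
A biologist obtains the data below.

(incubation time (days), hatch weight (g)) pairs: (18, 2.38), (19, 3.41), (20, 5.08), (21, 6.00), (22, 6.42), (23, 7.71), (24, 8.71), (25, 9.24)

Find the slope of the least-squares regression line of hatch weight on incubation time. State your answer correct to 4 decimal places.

0.9861

n = 8, Σx = 172, Σy = 48.95, Σxy = 1093.84, Σx² = 3740
Sxx = Σx² − (Σx)²/n = 3740 − 3698 = 42
Sxy = Σxy − (Σx)(Σy)/n = 1093.84 − 1052.425 = 41.415
b = Sxy/Sxx = 41.415/42 = 0.986071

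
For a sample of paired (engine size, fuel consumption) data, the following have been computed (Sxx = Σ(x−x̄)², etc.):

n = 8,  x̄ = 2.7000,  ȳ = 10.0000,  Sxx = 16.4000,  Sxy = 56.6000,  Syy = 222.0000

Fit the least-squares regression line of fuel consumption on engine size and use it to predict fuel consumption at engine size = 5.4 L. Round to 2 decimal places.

19.32

b = Sxy/Sxx = 56.6/16.4 = 3.451220
a = ȳ − b·x̄ = 10 − 3.451220·2.7 = 0.681707
ŷ(5.4) = a + b·5.4 = 0.681707 + 3.451220·5.4 = 19.318293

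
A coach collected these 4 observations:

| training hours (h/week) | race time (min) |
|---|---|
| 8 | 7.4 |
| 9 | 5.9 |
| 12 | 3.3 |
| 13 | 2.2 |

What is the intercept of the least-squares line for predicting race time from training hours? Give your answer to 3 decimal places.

15.138

n = 4, Σx = 42, Σy = 18.8, Σxy = 180.5, Σx² = 458
Sxx = Σx² − (Σx)²/n = 458 − 441 = 17
Sxy = Σxy − (Σx)(Σy)/n = 180.5 − 197.4 = -16.9
b = Sxy/Sxx = -16.9/17 = -0.994118
a = ȳ − b·x̄ = 4.7 − (-0.994118)·10.5 = 15.138235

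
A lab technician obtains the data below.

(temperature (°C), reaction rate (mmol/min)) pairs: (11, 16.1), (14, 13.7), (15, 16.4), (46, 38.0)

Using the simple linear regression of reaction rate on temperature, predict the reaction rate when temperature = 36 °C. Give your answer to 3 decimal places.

30.954

n = 4, Σx = 86, Σy = 84.2, Σxy = 2362.9, Σx² = 2658
Sxx = Σx² − (Σx)²/n = 2658 − 1849 = 809
Sxy = Σxy − (Σx)(Σy)/n = 2362.9 − 1810.3 = 552.6
b = Sxy/Sxx = 552.6/809 = 0.683066
a = ȳ − b·x̄ = 21.05 − 0.683066·21.5 = 6.364091
ŷ(36) = a + b·36 = 6.364091 + 0.683066·36 = 30.954450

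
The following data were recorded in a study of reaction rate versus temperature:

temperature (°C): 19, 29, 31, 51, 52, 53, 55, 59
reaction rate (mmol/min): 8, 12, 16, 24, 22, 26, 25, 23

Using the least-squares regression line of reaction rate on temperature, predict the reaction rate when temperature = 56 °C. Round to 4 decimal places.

24.8102

n = 8, Σx = 349, Σy = 156, Σxy = 7474, Σx² = 16783
Sxx = Σx² − (Σx)²/n = 16783 − 15225.125 = 1557.875
Sxy = Σxy − (Σx)(Σy)/n = 7474 − 6805.5 = 668.5
b = Sxy/Sxx = 668.5/1557.875 = 0.429110
a = ȳ − b·x̄ = 19.5 − 0.429110·43.625 = 0.780069
ŷ(56) = a + b·56 = 0.780069 + 0.429110·56 = 24.810238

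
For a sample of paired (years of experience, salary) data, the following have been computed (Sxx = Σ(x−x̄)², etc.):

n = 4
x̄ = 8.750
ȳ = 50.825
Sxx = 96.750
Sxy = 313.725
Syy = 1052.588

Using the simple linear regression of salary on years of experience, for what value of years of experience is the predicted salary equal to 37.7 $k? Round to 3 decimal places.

4.702

b = Sxy/Sxx = 313.725/96.75 = 3.242636
a = ȳ − b·x̄ = 50.825 − 3.242636·8.75 = 22.451938
Set a + b·x = 37.7: x = (37.7 − 22.451938) / 3.242636 = 4.702367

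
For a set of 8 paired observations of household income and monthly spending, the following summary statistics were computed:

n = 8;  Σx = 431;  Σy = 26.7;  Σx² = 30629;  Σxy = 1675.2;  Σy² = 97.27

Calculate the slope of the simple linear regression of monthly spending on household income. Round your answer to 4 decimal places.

0.0320

Sxx = Σx² − (Σx)²/n = 30629 − 23220.125 = 7408.875
Sxy = Σxy − (Σx)(Σy)/n = 1675.2 − 1438.4625 = 236.7375
b = Sxy/Sxx = 236.7375/7408.875 = 0.031953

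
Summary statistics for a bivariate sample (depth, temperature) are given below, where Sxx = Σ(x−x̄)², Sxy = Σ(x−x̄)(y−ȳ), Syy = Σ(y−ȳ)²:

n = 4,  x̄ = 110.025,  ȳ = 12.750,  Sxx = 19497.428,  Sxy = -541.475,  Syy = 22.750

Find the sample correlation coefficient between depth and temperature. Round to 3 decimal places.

-0.813

r = Sxy/√(Sxx·Syy) = -541.475/√(443566.487) = -541.475/666.007873 = -0.813016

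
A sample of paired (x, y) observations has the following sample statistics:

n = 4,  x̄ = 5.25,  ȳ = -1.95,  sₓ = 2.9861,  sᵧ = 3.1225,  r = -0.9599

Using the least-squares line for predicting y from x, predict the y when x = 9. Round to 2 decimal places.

-5.71

b = r · sᵧ/sₓ = -0.9599 · 3.1225/2.9861 = -1.003747
a = ȳ − b·x̄ = -1.95 − (-1.003747)·5.25 = 3.319670
ŷ(9) = a + b·9 = 3.319670 + (-1.003747)·9 = -5.714050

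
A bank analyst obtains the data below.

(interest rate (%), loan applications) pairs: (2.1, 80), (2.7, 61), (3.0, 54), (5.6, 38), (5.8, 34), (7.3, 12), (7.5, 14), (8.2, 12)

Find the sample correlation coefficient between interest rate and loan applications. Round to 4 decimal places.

-0.9762

n = 8, Σx = 42.2, Σy = 305, Σxy = 1195.7, Σx² = 262.48, Σy² = 16121
Sxx = Σx² − (Σx)²/n = 262.48 − 222.605 = 39.875
Sxy = Σxy − (Σx)(Σy)/n = 1195.7 − 1608.875 = -413.175
Syy = Σy² − (Σy)²/n = 16121 − 11628.125 = 4492.875
r = Sxy/√(Sxx·Syy) = -413.175/√(179153.390625) = -413.175/423.265154 = -0.976161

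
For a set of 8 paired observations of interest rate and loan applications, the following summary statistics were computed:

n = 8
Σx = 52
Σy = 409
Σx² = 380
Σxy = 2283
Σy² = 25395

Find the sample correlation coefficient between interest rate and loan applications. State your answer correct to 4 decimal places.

-0.8652

Sxx = Σx² − (Σx)²/n = 380 − 338 = 42
Sxy = Σxy − (Σx)(Σy)/n = 2283 − 2658.5 = -375.5
Syy = Σy² − (Σy)²/n = 25395 − 20910.125 = 4484.875
r = Sxy/√(Sxx·Syy) = -375.5/√(188364.75) = -375.5/434.010081 = -0.865187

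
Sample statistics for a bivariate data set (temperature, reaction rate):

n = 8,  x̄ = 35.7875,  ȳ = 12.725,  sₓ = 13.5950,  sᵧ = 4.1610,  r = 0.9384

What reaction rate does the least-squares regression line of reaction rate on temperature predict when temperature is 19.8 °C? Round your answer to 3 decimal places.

b = r · sᵧ/sₓ = 0.9384 · 4.161/13.595 = 0.287215
a = ȳ − b·x̄ = 12.725 − 0.287215·35.7875 = 2.446308
ŷ(19.8) = a + b·19.8 = 2.446308 + 0.287215·19.8 = 8.133157

8.133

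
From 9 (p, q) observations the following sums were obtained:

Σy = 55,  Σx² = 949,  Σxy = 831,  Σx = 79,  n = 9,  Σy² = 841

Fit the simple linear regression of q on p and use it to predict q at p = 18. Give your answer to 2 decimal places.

Sxx = Σx² − (Σx)²/n = 949 − 693.444444 = 255.555556
Sxy = Σxy − (Σx)(Σy)/n = 831 − 482.777778 = 348.222222
b = Sxy/Sxx = 348.222222/255.555556 = 1.362609
a = ȳ − b·x̄ = 6.111111 − 1.362609·8.777778 = -5.849565
ŷ(18) = a + b·18 = -5.849565 + 1.362609·18 = 18.677391

18.68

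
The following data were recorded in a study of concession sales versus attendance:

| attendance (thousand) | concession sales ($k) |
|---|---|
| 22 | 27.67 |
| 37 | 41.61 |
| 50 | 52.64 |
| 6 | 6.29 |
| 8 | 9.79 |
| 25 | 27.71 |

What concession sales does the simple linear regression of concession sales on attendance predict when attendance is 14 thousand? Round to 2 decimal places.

n = 6, Σx = 148, Σy = 165.71, Σxy = 5589.12, Σx² = 5078
Sxx = Σx² − (Σx)²/n = 5078 − 3650.666667 = 1427.333333
Sxy = Σxy − (Σx)(Σy)/n = 5589.12 − 4087.513333 = 1501.606667
b = Sxy/Sxx = 1501.606667/1427.333333 = 1.052036
a = ȳ − b·x̄ = 27.618333 − 1.052036·24.666667 = 1.668101
ŷ(14) = a + b·14 = 1.668101 + 1.052036·14 = 16.396611

16.40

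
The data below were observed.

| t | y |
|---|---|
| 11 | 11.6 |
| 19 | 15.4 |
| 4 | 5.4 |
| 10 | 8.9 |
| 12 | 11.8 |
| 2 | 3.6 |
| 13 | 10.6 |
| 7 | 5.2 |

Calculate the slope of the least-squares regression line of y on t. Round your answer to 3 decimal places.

n = 8, Σx = 78, Σy = 72.5, Σxy = 853.8, Σx² = 964
Sxx = Σx² − (Σx)²/n = 964 − 760.5 = 203.5
Sxy = Σxy − (Σx)(Σy)/n = 853.8 − 706.875 = 146.925
b = Sxy/Sxx = 146.925/203.5 = 0.721990

0.722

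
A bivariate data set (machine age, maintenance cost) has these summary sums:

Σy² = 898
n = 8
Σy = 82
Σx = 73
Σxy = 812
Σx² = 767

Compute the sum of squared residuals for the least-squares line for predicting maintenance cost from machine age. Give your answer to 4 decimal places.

Sxx = Σx² − (Σx)²/n = 767 − 666.125 = 100.875
Sxy = Σxy − (Σx)(Σy)/n = 812 − 748.25 = 63.75
Syy = Σy² − (Σy)²/n = 898 − 840.5 = 57.5
b = Sxy/Sxx = 63.75/100.875 = 0.631970
SSE = Syy − b·Sxy = 57.5 − 0.631970·63.75 = 17.211896

17.2119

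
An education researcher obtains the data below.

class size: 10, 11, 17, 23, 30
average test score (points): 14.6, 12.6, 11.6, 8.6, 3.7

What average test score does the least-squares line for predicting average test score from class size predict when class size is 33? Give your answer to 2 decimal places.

2.92

n = 5, Σx = 91, Σy = 51.1, Σxy = 790.6, Σx² = 1939
Sxx = Σx² − (Σx)²/n = 1939 − 1656.2 = 282.8
Sxy = Σxy − (Σx)(Σy)/n = 790.6 − 930.02 = -139.42
b = Sxy/Sxx = -139.42/282.8 = -0.492999
a = ȳ − b·x̄ = 10.22 − (-0.492999)·18.2 = 19.192574
ŷ(33) = a + b·33 = 19.192574 + (-0.492999)·33 = 2.923621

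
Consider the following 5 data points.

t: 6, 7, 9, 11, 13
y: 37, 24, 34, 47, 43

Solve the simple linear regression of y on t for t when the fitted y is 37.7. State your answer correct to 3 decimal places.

n = 5, Σx = 46, Σy = 185, Σxy = 1772, Σx² = 456
Sxx = Σx² − (Σx)²/n = 456 − 423.2 = 32.8
Sxy = Σxy − (Σx)(Σy)/n = 1772 − 1702 = 70
b = Sxy/Sxx = 70/32.8 = 2.134146
a = ȳ − b·x̄ = 37 − 2.134146·9.2 = 17.365854
Set a + b·x = 37.7: x = (37.7 − 17.365854) / 2.134146 = 9.528

9.528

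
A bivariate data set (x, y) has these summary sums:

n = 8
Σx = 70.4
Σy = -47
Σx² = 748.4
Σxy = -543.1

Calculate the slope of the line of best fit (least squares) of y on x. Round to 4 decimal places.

Sxx = Σx² − (Σx)²/n = 748.4 − 619.52 = 128.88
Sxy = Σxy − (Σx)(Σy)/n = -543.1 − (-413.6) = -129.5
b = Sxy/Sxx = -129.5/128.88 = -1.004811

-1.0048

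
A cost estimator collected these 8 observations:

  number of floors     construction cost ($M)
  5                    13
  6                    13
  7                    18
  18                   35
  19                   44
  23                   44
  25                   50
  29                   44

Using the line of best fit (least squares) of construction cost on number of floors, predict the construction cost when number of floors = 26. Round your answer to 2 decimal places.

47.63

n = 8, Σx = 132, Σy = 261, Σxy = 5273, Σx² = 2790
Sxx = Σx² − (Σx)²/n = 2790 − 2178 = 612
Sxy = Σxy − (Σx)(Σy)/n = 5273 − 4306.5 = 966.5
b = Sxy/Sxx = 966.5/612 = 1.579248
a = ȳ − b·x̄ = 32.625 − 1.579248·16.5 = 6.567402
ŷ(26) = a + b·26 = 6.567402 + 1.579248·26 = 47.627859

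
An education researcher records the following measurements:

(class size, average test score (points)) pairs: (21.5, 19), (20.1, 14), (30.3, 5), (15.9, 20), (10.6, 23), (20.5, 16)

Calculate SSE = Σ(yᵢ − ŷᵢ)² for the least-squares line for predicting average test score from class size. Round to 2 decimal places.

27.99

n = 6, Σx = 118.9, Σy = 97, Σxy = 1731.2, Σx² = 2569.77, Σy² = 1767
Sxx = Σx² − (Σx)²/n = 2569.77 − 2356.201667 = 213.568333
Sxy = Σxy − (Σx)(Σy)/n = 1731.2 − 1922.216667 = -191.016667
Syy = Σy² − (Σy)²/n = 1767 − 1568.166667 = 198.833333
b = Sxy/Sxx = -191.016667/213.568333 = -0.894405
SSE = Syy − b·Sxy = 198.833333 − (-0.894405)·(-191.016667) = 27.986999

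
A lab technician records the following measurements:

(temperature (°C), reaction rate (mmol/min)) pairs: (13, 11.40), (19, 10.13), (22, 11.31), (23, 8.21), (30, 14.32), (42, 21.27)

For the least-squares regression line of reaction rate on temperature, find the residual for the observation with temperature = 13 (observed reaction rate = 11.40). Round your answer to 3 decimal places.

n = 6, Σx = 149, Σy = 76.64, Σxy = 2101.26, Σx² = 4207
Sxx = Σx² − (Σx)²/n = 4207 − 3700.166667 = 506.833333
Sxy = Σxy − (Σx)(Σy)/n = 2101.26 − 1903.226667 = 198.033333
b = Sxy/Sxx = 198.033333/506.833333 = 0.390727
a = ȳ − b·x̄ = 12.773333 − 0.390727·24.833333 = 3.070286
ŷ(13) = 3.070286 + 0.390727·13 = 8.149734
residual = y − ŷ = 11.40 − 8.149734 = 3.250266

3.250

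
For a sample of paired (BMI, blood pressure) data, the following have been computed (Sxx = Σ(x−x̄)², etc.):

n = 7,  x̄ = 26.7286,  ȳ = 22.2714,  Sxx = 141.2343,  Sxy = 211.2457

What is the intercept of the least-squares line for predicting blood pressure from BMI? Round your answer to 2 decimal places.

b = Sxy/Sxx = 211.2457/141.2343 = 1.495711
a = ȳ − b·x̄ = 22.2714 − 1.495711·26.7286 = -17.706862

-17.71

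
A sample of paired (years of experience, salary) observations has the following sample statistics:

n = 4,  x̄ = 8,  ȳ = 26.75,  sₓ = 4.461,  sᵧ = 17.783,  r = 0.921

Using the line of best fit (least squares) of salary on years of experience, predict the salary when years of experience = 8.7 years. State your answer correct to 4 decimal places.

b = r · sᵧ/sₓ = 0.921 · 17.783/4.461 = 3.671406
a = ȳ − b·x̄ = 26.75 − 3.671406·8 = -2.621249
ŷ(8.7) = a + b·8.7 = -2.621249 + 3.671406·8.7 = 29.319984

29.3200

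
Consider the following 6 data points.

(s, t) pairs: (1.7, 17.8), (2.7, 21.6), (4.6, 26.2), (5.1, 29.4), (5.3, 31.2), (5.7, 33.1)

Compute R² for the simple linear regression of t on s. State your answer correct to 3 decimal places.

0.969

n = 6, Σx = 25.1, Σy = 159.3, Σxy = 713.07, Σx² = 117.93, Σy² = 4403.25
Sxx = Σx² − (Σx)²/n = 117.93 − 105.001667 = 12.928333
Sxy = Σxy − (Σx)(Σy)/n = 713.07 − 666.405 = 46.665
Syy = Σy² − (Σy)²/n = 4403.25 − 4229.415 = 173.835
R² = Sxy²/(Sxx·Syy) = (46.665)²/(12.928333·173.835) = 0.968953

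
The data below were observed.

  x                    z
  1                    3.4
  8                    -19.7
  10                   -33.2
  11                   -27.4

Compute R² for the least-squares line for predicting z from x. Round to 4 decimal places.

n = 4, Σx = 30, Σy = -76.9, Σxy = -787.6, Σx² = 286, Σy² = 2252.65
Sxx = Σx² − (Σx)²/n = 286 − 225 = 61
Sxy = Σxy − (Σx)(Σy)/n = -787.6 − (-576.75) = -210.85
Syy = Σy² − (Σy)²/n = 2252.65 − 1478.4025 = 774.2475
R² = Sxy²/(Sxx·Syy) = (-210.85)²/(61·774.2475) = 0.941321

0.9413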